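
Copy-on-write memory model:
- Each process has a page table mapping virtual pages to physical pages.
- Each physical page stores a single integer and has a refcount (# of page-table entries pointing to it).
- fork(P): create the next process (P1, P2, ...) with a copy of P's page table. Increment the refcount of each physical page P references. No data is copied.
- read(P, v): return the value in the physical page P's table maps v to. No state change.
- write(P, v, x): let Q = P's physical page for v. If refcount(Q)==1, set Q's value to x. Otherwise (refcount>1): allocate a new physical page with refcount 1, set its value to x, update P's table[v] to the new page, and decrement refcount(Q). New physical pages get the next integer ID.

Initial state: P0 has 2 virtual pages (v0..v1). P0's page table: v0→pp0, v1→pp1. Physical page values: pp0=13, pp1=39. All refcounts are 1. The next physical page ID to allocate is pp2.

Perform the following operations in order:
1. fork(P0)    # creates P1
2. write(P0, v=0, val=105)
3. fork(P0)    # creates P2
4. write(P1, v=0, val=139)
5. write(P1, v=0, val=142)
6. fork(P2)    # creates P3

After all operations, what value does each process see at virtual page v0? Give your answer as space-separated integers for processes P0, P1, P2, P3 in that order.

Op 1: fork(P0) -> P1. 2 ppages; refcounts: pp0:2 pp1:2
Op 2: write(P0, v0, 105). refcount(pp0)=2>1 -> COPY to pp2. 3 ppages; refcounts: pp0:1 pp1:2 pp2:1
Op 3: fork(P0) -> P2. 3 ppages; refcounts: pp0:1 pp1:3 pp2:2
Op 4: write(P1, v0, 139). refcount(pp0)=1 -> write in place. 3 ppages; refcounts: pp0:1 pp1:3 pp2:2
Op 5: write(P1, v0, 142). refcount(pp0)=1 -> write in place. 3 ppages; refcounts: pp0:1 pp1:3 pp2:2
Op 6: fork(P2) -> P3. 3 ppages; refcounts: pp0:1 pp1:4 pp2:3
P0: v0 -> pp2 = 105
P1: v0 -> pp0 = 142
P2: v0 -> pp2 = 105
P3: v0 -> pp2 = 105

Answer: 105 142 105 105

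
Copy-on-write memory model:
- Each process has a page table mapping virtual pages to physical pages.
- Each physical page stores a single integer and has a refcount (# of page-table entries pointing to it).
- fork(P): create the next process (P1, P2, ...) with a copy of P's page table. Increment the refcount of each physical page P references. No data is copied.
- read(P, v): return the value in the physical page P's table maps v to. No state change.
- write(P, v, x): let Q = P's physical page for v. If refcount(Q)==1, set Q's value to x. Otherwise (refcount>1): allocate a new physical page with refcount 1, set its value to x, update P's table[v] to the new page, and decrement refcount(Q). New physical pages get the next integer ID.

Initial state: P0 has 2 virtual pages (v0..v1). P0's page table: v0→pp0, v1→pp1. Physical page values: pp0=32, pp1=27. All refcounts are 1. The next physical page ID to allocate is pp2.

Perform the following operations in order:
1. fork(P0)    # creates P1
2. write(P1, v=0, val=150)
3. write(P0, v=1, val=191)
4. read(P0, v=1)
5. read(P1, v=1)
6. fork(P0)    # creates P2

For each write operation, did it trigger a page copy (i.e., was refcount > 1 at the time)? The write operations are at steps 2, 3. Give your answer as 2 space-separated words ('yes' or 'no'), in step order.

Op 1: fork(P0) -> P1. 2 ppages; refcounts: pp0:2 pp1:2
Op 2: write(P1, v0, 150). refcount(pp0)=2>1 -> COPY to pp2. 3 ppages; refcounts: pp0:1 pp1:2 pp2:1
Op 3: write(P0, v1, 191). refcount(pp1)=2>1 -> COPY to pp3. 4 ppages; refcounts: pp0:1 pp1:1 pp2:1 pp3:1
Op 4: read(P0, v1) -> 191. No state change.
Op 5: read(P1, v1) -> 27. No state change.
Op 6: fork(P0) -> P2. 4 ppages; refcounts: pp0:2 pp1:1 pp2:1 pp3:2

yes yes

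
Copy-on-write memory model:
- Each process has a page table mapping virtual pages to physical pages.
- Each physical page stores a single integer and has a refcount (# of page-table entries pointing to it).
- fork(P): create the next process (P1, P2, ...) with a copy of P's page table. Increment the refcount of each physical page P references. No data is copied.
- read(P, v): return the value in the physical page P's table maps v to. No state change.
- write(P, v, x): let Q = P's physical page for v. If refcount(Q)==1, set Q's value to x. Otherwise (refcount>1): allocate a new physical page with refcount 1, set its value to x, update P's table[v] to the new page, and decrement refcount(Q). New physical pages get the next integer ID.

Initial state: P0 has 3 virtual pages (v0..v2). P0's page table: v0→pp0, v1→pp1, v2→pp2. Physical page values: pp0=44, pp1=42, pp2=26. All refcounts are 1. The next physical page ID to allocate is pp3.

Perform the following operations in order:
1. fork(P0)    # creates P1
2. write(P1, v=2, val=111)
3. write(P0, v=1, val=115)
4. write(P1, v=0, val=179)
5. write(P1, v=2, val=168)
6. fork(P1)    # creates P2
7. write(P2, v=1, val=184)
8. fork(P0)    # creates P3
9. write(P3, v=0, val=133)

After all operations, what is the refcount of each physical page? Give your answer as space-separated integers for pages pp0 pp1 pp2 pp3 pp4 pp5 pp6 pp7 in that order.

Op 1: fork(P0) -> P1. 3 ppages; refcounts: pp0:2 pp1:2 pp2:2
Op 2: write(P1, v2, 111). refcount(pp2)=2>1 -> COPY to pp3. 4 ppages; refcounts: pp0:2 pp1:2 pp2:1 pp3:1
Op 3: write(P0, v1, 115). refcount(pp1)=2>1 -> COPY to pp4. 5 ppages; refcounts: pp0:2 pp1:1 pp2:1 pp3:1 pp4:1
Op 4: write(P1, v0, 179). refcount(pp0)=2>1 -> COPY to pp5. 6 ppages; refcounts: pp0:1 pp1:1 pp2:1 pp3:1 pp4:1 pp5:1
Op 5: write(P1, v2, 168). refcount(pp3)=1 -> write in place. 6 ppages; refcounts: pp0:1 pp1:1 pp2:1 pp3:1 pp4:1 pp5:1
Op 6: fork(P1) -> P2. 6 ppages; refcounts: pp0:1 pp1:2 pp2:1 pp3:2 pp4:1 pp5:2
Op 7: write(P2, v1, 184). refcount(pp1)=2>1 -> COPY to pp6. 7 ppages; refcounts: pp0:1 pp1:1 pp2:1 pp3:2 pp4:1 pp5:2 pp6:1
Op 8: fork(P0) -> P3. 7 ppages; refcounts: pp0:2 pp1:1 pp2:2 pp3:2 pp4:2 pp5:2 pp6:1
Op 9: write(P3, v0, 133). refcount(pp0)=2>1 -> COPY to pp7. 8 ppages; refcounts: pp0:1 pp1:1 pp2:2 pp3:2 pp4:2 pp5:2 pp6:1 pp7:1

Answer: 1 1 2 2 2 2 1 1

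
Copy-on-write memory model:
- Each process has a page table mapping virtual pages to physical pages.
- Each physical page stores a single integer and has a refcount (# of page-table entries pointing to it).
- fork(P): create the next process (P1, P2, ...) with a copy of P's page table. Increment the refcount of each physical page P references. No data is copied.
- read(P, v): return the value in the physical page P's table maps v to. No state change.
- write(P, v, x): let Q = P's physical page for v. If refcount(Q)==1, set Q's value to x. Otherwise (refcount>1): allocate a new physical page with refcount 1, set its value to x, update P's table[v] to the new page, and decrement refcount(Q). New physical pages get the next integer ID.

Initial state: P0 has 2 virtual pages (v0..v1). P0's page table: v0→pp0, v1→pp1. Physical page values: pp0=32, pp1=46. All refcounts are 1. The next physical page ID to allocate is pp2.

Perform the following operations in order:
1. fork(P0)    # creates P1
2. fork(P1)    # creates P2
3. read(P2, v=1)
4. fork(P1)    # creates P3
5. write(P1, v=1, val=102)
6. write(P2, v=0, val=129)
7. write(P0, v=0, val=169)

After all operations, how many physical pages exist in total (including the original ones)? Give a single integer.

Answer: 5

Derivation:
Op 1: fork(P0) -> P1. 2 ppages; refcounts: pp0:2 pp1:2
Op 2: fork(P1) -> P2. 2 ppages; refcounts: pp0:3 pp1:3
Op 3: read(P2, v1) -> 46. No state change.
Op 4: fork(P1) -> P3. 2 ppages; refcounts: pp0:4 pp1:4
Op 5: write(P1, v1, 102). refcount(pp1)=4>1 -> COPY to pp2. 3 ppages; refcounts: pp0:4 pp1:3 pp2:1
Op 6: write(P2, v0, 129). refcount(pp0)=4>1 -> COPY to pp3. 4 ppages; refcounts: pp0:3 pp1:3 pp2:1 pp3:1
Op 7: write(P0, v0, 169). refcount(pp0)=3>1 -> COPY to pp4. 5 ppages; refcounts: pp0:2 pp1:3 pp2:1 pp3:1 pp4:1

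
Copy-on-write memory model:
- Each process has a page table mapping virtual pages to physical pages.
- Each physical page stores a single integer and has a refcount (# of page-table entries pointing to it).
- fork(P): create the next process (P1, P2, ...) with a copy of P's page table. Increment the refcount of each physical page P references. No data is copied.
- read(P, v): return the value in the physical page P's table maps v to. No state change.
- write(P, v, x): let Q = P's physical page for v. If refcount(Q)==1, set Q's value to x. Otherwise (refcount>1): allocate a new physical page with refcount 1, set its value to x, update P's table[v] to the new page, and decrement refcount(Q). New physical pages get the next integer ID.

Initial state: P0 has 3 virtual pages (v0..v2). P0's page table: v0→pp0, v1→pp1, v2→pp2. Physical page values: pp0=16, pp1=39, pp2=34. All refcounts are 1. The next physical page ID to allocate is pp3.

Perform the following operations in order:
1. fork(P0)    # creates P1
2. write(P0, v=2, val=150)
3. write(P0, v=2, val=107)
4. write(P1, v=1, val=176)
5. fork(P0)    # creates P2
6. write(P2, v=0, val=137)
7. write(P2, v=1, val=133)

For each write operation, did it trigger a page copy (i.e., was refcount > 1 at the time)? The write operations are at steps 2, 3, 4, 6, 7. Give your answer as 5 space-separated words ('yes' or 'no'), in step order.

Op 1: fork(P0) -> P1. 3 ppages; refcounts: pp0:2 pp1:2 pp2:2
Op 2: write(P0, v2, 150). refcount(pp2)=2>1 -> COPY to pp3. 4 ppages; refcounts: pp0:2 pp1:2 pp2:1 pp3:1
Op 3: write(P0, v2, 107). refcount(pp3)=1 -> write in place. 4 ppages; refcounts: pp0:2 pp1:2 pp2:1 pp3:1
Op 4: write(P1, v1, 176). refcount(pp1)=2>1 -> COPY to pp4. 5 ppages; refcounts: pp0:2 pp1:1 pp2:1 pp3:1 pp4:1
Op 5: fork(P0) -> P2. 5 ppages; refcounts: pp0:3 pp1:2 pp2:1 pp3:2 pp4:1
Op 6: write(P2, v0, 137). refcount(pp0)=3>1 -> COPY to pp5. 6 ppages; refcounts: pp0:2 pp1:2 pp2:1 pp3:2 pp4:1 pp5:1
Op 7: write(P2, v1, 133). refcount(pp1)=2>1 -> COPY to pp6. 7 ppages; refcounts: pp0:2 pp1:1 pp2:1 pp3:2 pp4:1 pp5:1 pp6:1

yes no yes yes yes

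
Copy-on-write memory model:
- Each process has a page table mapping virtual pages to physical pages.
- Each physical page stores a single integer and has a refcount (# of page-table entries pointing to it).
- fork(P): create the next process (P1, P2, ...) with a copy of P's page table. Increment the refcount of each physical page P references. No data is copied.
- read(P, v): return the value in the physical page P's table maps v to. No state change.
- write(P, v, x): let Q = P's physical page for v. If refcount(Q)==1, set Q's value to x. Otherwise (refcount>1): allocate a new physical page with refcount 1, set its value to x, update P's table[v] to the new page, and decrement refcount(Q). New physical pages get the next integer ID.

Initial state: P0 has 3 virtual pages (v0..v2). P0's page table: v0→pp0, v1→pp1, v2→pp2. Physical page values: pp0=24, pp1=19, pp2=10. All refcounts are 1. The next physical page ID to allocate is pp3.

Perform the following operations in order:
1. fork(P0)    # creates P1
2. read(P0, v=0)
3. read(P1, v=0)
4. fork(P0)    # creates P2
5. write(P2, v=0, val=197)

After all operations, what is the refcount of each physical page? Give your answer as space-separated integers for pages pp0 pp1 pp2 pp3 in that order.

Answer: 2 3 3 1

Derivation:
Op 1: fork(P0) -> P1. 3 ppages; refcounts: pp0:2 pp1:2 pp2:2
Op 2: read(P0, v0) -> 24. No state change.
Op 3: read(P1, v0) -> 24. No state change.
Op 4: fork(P0) -> P2. 3 ppages; refcounts: pp0:3 pp1:3 pp2:3
Op 5: write(P2, v0, 197). refcount(pp0)=3>1 -> COPY to pp3. 4 ppages; refcounts: pp0:2 pp1:3 pp2:3 pp3:1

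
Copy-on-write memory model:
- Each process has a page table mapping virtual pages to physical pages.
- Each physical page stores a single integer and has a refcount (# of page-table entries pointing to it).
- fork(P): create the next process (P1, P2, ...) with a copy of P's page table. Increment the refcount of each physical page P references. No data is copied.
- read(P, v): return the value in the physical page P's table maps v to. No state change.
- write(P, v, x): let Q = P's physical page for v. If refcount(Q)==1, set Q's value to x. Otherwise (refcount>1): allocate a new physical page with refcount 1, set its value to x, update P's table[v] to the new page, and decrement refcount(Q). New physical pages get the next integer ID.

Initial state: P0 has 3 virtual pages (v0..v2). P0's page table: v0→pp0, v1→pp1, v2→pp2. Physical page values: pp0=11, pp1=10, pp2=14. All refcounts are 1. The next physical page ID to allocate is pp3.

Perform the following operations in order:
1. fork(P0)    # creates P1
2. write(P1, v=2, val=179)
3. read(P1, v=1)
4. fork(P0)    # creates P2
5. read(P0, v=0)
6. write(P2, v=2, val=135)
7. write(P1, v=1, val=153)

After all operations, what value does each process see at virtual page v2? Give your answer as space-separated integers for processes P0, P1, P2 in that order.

Op 1: fork(P0) -> P1. 3 ppages; refcounts: pp0:2 pp1:2 pp2:2
Op 2: write(P1, v2, 179). refcount(pp2)=2>1 -> COPY to pp3. 4 ppages; refcounts: pp0:2 pp1:2 pp2:1 pp3:1
Op 3: read(P1, v1) -> 10. No state change.
Op 4: fork(P0) -> P2. 4 ppages; refcounts: pp0:3 pp1:3 pp2:2 pp3:1
Op 5: read(P0, v0) -> 11. No state change.
Op 6: write(P2, v2, 135). refcount(pp2)=2>1 -> COPY to pp4. 5 ppages; refcounts: pp0:3 pp1:3 pp2:1 pp3:1 pp4:1
Op 7: write(P1, v1, 153). refcount(pp1)=3>1 -> COPY to pp5. 6 ppages; refcounts: pp0:3 pp1:2 pp2:1 pp3:1 pp4:1 pp5:1
P0: v2 -> pp2 = 14
P1: v2 -> pp3 = 179
P2: v2 -> pp4 = 135

Answer: 14 179 135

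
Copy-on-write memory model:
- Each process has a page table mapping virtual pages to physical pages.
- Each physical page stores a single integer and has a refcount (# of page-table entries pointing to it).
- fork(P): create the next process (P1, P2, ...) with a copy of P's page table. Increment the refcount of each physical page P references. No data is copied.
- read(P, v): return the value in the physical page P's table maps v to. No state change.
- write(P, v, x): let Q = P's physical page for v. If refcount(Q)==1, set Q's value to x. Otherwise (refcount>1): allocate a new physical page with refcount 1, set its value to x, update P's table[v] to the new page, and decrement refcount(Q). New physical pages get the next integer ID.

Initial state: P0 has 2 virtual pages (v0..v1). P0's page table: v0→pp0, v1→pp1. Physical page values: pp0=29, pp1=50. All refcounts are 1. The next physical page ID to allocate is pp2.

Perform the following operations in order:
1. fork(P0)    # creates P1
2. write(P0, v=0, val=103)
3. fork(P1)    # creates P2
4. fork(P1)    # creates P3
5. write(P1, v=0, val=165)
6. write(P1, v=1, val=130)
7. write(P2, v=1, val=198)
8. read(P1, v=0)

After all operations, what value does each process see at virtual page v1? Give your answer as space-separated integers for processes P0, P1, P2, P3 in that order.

Op 1: fork(P0) -> P1. 2 ppages; refcounts: pp0:2 pp1:2
Op 2: write(P0, v0, 103). refcount(pp0)=2>1 -> COPY to pp2. 3 ppages; refcounts: pp0:1 pp1:2 pp2:1
Op 3: fork(P1) -> P2. 3 ppages; refcounts: pp0:2 pp1:3 pp2:1
Op 4: fork(P1) -> P3. 3 ppages; refcounts: pp0:3 pp1:4 pp2:1
Op 5: write(P1, v0, 165). refcount(pp0)=3>1 -> COPY to pp3. 4 ppages; refcounts: pp0:2 pp1:4 pp2:1 pp3:1
Op 6: write(P1, v1, 130). refcount(pp1)=4>1 -> COPY to pp4. 5 ppages; refcounts: pp0:2 pp1:3 pp2:1 pp3:1 pp4:1
Op 7: write(P2, v1, 198). refcount(pp1)=3>1 -> COPY to pp5. 6 ppages; refcounts: pp0:2 pp1:2 pp2:1 pp3:1 pp4:1 pp5:1
Op 8: read(P1, v0) -> 165. No state change.
P0: v1 -> pp1 = 50
P1: v1 -> pp4 = 130
P2: v1 -> pp5 = 198
P3: v1 -> pp1 = 50

Answer: 50 130 198 50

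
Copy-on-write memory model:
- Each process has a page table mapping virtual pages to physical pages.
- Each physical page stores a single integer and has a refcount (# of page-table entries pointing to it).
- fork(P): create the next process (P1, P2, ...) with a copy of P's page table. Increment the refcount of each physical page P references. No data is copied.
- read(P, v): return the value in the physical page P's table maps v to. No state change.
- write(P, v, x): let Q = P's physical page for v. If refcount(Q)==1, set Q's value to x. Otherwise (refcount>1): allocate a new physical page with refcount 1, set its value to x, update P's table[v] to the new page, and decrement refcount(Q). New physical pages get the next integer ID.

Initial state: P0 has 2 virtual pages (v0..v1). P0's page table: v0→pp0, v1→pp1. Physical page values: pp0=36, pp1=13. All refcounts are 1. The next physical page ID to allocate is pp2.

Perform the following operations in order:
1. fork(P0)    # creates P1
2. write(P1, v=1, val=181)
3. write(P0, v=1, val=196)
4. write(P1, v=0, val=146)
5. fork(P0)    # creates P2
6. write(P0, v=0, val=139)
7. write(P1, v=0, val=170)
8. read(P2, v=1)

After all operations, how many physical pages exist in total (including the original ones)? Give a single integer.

Answer: 5

Derivation:
Op 1: fork(P0) -> P1. 2 ppages; refcounts: pp0:2 pp1:2
Op 2: write(P1, v1, 181). refcount(pp1)=2>1 -> COPY to pp2. 3 ppages; refcounts: pp0:2 pp1:1 pp2:1
Op 3: write(P0, v1, 196). refcount(pp1)=1 -> write in place. 3 ppages; refcounts: pp0:2 pp1:1 pp2:1
Op 4: write(P1, v0, 146). refcount(pp0)=2>1 -> COPY to pp3. 4 ppages; refcounts: pp0:1 pp1:1 pp2:1 pp3:1
Op 5: fork(P0) -> P2. 4 ppages; refcounts: pp0:2 pp1:2 pp2:1 pp3:1
Op 6: write(P0, v0, 139). refcount(pp0)=2>1 -> COPY to pp4. 5 ppages; refcounts: pp0:1 pp1:2 pp2:1 pp3:1 pp4:1
Op 7: write(P1, v0, 170). refcount(pp3)=1 -> write in place. 5 ppages; refcounts: pp0:1 pp1:2 pp2:1 pp3:1 pp4:1
Op 8: read(P2, v1) -> 196. No state change.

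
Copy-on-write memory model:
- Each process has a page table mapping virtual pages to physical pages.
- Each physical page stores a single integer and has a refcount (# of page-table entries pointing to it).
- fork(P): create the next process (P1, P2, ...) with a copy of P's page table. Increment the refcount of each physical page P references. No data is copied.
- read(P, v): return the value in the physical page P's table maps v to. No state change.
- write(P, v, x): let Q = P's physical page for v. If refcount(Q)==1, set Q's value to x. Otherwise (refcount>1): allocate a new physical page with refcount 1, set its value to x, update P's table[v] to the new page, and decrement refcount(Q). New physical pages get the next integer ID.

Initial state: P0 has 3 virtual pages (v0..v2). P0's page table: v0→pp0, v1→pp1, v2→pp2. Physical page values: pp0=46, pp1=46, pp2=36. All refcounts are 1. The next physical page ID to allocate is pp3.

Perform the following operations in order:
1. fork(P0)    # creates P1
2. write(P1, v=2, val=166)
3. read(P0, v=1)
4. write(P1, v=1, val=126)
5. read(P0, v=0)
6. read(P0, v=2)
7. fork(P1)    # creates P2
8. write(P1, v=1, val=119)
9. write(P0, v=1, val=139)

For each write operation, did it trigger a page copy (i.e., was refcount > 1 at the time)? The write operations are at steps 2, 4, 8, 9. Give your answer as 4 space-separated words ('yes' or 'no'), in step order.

Op 1: fork(P0) -> P1. 3 ppages; refcounts: pp0:2 pp1:2 pp2:2
Op 2: write(P1, v2, 166). refcount(pp2)=2>1 -> COPY to pp3. 4 ppages; refcounts: pp0:2 pp1:2 pp2:1 pp3:1
Op 3: read(P0, v1) -> 46. No state change.
Op 4: write(P1, v1, 126). refcount(pp1)=2>1 -> COPY to pp4. 5 ppages; refcounts: pp0:2 pp1:1 pp2:1 pp3:1 pp4:1
Op 5: read(P0, v0) -> 46. No state change.
Op 6: read(P0, v2) -> 36. No state change.
Op 7: fork(P1) -> P2. 5 ppages; refcounts: pp0:3 pp1:1 pp2:1 pp3:2 pp4:2
Op 8: write(P1, v1, 119). refcount(pp4)=2>1 -> COPY to pp5. 6 ppages; refcounts: pp0:3 pp1:1 pp2:1 pp3:2 pp4:1 pp5:1
Op 9: write(P0, v1, 139). refcount(pp1)=1 -> write in place. 6 ppages; refcounts: pp0:3 pp1:1 pp2:1 pp3:2 pp4:1 pp5:1

yes yes yes no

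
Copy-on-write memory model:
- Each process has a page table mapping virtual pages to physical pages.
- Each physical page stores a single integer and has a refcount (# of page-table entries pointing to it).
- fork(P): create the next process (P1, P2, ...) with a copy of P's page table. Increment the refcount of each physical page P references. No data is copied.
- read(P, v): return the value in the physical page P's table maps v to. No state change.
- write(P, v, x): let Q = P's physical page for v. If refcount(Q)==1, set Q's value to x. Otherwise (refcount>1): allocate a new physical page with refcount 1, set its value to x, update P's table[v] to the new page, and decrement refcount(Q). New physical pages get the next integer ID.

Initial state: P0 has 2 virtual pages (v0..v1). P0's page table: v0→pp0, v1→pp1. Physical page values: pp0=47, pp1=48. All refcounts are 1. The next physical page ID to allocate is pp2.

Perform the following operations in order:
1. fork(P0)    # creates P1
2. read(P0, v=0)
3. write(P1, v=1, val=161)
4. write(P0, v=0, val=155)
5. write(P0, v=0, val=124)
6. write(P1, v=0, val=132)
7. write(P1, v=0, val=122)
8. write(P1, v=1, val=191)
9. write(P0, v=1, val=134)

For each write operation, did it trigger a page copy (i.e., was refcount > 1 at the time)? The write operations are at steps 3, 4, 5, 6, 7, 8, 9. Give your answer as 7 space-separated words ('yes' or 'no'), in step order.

Op 1: fork(P0) -> P1. 2 ppages; refcounts: pp0:2 pp1:2
Op 2: read(P0, v0) -> 47. No state change.
Op 3: write(P1, v1, 161). refcount(pp1)=2>1 -> COPY to pp2. 3 ppages; refcounts: pp0:2 pp1:1 pp2:1
Op 4: write(P0, v0, 155). refcount(pp0)=2>1 -> COPY to pp3. 4 ppages; refcounts: pp0:1 pp1:1 pp2:1 pp3:1
Op 5: write(P0, v0, 124). refcount(pp3)=1 -> write in place. 4 ppages; refcounts: pp0:1 pp1:1 pp2:1 pp3:1
Op 6: write(P1, v0, 132). refcount(pp0)=1 -> write in place. 4 ppages; refcounts: pp0:1 pp1:1 pp2:1 pp3:1
Op 7: write(P1, v0, 122). refcount(pp0)=1 -> write in place. 4 ppages; refcounts: pp0:1 pp1:1 pp2:1 pp3:1
Op 8: write(P1, v1, 191). refcount(pp2)=1 -> write in place. 4 ppages; refcounts: pp0:1 pp1:1 pp2:1 pp3:1
Op 9: write(P0, v1, 134). refcount(pp1)=1 -> write in place. 4 ppages; refcounts: pp0:1 pp1:1 pp2:1 pp3:1

yes yes no no no no no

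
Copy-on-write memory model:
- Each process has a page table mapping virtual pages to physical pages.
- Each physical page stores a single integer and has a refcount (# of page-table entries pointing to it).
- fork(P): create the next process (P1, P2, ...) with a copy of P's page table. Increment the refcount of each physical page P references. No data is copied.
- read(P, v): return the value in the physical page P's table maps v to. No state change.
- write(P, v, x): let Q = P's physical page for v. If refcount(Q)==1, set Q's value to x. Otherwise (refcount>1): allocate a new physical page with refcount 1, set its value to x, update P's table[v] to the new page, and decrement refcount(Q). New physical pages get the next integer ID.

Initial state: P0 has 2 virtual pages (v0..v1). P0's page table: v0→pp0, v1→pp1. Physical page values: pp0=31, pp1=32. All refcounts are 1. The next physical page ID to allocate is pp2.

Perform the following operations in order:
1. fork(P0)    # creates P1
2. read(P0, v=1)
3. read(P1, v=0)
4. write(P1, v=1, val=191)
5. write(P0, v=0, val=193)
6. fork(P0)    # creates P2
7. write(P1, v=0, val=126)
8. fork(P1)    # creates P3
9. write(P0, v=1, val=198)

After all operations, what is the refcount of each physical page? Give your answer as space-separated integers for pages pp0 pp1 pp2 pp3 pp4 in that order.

Answer: 2 1 2 2 1

Derivation:
Op 1: fork(P0) -> P1. 2 ppages; refcounts: pp0:2 pp1:2
Op 2: read(P0, v1) -> 32. No state change.
Op 3: read(P1, v0) -> 31. No state change.
Op 4: write(P1, v1, 191). refcount(pp1)=2>1 -> COPY to pp2. 3 ppages; refcounts: pp0:2 pp1:1 pp2:1
Op 5: write(P0, v0, 193). refcount(pp0)=2>1 -> COPY to pp3. 4 ppages; refcounts: pp0:1 pp1:1 pp2:1 pp3:1
Op 6: fork(P0) -> P2. 4 ppages; refcounts: pp0:1 pp1:2 pp2:1 pp3:2
Op 7: write(P1, v0, 126). refcount(pp0)=1 -> write in place. 4 ppages; refcounts: pp0:1 pp1:2 pp2:1 pp3:2
Op 8: fork(P1) -> P3. 4 ppages; refcounts: pp0:2 pp1:2 pp2:2 pp3:2
Op 9: write(P0, v1, 198). refcount(pp1)=2>1 -> COPY to pp4. 5 ppages; refcounts: pp0:2 pp1:1 pp2:2 pp3:2 pp4:1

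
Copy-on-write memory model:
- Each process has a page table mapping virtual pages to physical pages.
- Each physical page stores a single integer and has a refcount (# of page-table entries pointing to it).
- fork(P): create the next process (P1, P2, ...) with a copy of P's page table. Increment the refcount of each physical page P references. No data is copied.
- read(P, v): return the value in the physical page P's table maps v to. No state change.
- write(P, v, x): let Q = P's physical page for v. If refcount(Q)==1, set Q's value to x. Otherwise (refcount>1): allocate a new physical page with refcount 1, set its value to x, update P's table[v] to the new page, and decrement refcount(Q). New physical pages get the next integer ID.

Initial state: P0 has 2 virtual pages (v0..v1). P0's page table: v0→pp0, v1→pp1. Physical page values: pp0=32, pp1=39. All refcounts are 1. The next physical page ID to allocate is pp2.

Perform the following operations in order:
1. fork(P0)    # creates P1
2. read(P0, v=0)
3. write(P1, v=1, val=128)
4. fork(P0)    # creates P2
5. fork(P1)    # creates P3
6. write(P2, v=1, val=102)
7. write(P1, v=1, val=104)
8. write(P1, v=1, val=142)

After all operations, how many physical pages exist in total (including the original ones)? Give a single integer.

Op 1: fork(P0) -> P1. 2 ppages; refcounts: pp0:2 pp1:2
Op 2: read(P0, v0) -> 32. No state change.
Op 3: write(P1, v1, 128). refcount(pp1)=2>1 -> COPY to pp2. 3 ppages; refcounts: pp0:2 pp1:1 pp2:1
Op 4: fork(P0) -> P2. 3 ppages; refcounts: pp0:3 pp1:2 pp2:1
Op 5: fork(P1) -> P3. 3 ppages; refcounts: pp0:4 pp1:2 pp2:2
Op 6: write(P2, v1, 102). refcount(pp1)=2>1 -> COPY to pp3. 4 ppages; refcounts: pp0:4 pp1:1 pp2:2 pp3:1
Op 7: write(P1, v1, 104). refcount(pp2)=2>1 -> COPY to pp4. 5 ppages; refcounts: pp0:4 pp1:1 pp2:1 pp3:1 pp4:1
Op 8: write(P1, v1, 142). refcount(pp4)=1 -> write in place. 5 ppages; refcounts: pp0:4 pp1:1 pp2:1 pp3:1 pp4:1

Answer: 5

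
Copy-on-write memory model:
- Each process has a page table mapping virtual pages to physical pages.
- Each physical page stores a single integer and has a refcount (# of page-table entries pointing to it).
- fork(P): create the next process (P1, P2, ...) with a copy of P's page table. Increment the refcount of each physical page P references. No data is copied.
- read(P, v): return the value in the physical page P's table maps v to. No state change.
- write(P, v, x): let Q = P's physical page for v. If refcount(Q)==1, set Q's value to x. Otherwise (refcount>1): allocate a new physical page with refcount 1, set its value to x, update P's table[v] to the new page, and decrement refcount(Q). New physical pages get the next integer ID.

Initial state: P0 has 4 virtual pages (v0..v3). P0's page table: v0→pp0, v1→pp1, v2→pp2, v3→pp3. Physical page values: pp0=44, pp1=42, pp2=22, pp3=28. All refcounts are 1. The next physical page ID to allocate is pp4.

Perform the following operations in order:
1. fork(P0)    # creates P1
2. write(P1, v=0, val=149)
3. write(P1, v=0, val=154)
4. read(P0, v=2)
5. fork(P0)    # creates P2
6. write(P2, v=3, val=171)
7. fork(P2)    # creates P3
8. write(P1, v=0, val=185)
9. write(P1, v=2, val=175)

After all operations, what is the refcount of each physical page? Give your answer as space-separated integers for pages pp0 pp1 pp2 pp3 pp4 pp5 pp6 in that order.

Op 1: fork(P0) -> P1. 4 ppages; refcounts: pp0:2 pp1:2 pp2:2 pp3:2
Op 2: write(P1, v0, 149). refcount(pp0)=2>1 -> COPY to pp4. 5 ppages; refcounts: pp0:1 pp1:2 pp2:2 pp3:2 pp4:1
Op 3: write(P1, v0, 154). refcount(pp4)=1 -> write in place. 5 ppages; refcounts: pp0:1 pp1:2 pp2:2 pp3:2 pp4:1
Op 4: read(P0, v2) -> 22. No state change.
Op 5: fork(P0) -> P2. 5 ppages; refcounts: pp0:2 pp1:3 pp2:3 pp3:3 pp4:1
Op 6: write(P2, v3, 171). refcount(pp3)=3>1 -> COPY to pp5. 6 ppages; refcounts: pp0:2 pp1:3 pp2:3 pp3:2 pp4:1 pp5:1
Op 7: fork(P2) -> P3. 6 ppages; refcounts: pp0:3 pp1:4 pp2:4 pp3:2 pp4:1 pp5:2
Op 8: write(P1, v0, 185). refcount(pp4)=1 -> write in place. 6 ppages; refcounts: pp0:3 pp1:4 pp2:4 pp3:2 pp4:1 pp5:2
Op 9: write(P1, v2, 175). refcount(pp2)=4>1 -> COPY to pp6. 7 ppages; refcounts: pp0:3 pp1:4 pp2:3 pp3:2 pp4:1 pp5:2 pp6:1

Answer: 3 4 3 2 1 2 1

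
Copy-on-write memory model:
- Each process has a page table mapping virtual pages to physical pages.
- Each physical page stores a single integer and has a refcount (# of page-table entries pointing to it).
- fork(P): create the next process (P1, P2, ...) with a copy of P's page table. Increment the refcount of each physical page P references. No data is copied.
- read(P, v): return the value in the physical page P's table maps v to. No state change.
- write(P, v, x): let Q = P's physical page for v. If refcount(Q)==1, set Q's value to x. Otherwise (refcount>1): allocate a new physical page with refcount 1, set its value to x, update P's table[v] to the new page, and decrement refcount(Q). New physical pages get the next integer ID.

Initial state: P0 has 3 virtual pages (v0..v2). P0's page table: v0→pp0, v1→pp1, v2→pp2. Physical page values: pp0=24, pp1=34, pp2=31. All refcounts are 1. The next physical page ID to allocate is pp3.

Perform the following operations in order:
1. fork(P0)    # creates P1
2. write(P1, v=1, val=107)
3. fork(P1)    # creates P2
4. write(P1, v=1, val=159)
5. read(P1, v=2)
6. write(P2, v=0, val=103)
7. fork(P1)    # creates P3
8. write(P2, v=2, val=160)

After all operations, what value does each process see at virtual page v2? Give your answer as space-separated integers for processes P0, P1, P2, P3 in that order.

Op 1: fork(P0) -> P1. 3 ppages; refcounts: pp0:2 pp1:2 pp2:2
Op 2: write(P1, v1, 107). refcount(pp1)=2>1 -> COPY to pp3. 4 ppages; refcounts: pp0:2 pp1:1 pp2:2 pp3:1
Op 3: fork(P1) -> P2. 4 ppages; refcounts: pp0:3 pp1:1 pp2:3 pp3:2
Op 4: write(P1, v1, 159). refcount(pp3)=2>1 -> COPY to pp4. 5 ppages; refcounts: pp0:3 pp1:1 pp2:3 pp3:1 pp4:1
Op 5: read(P1, v2) -> 31. No state change.
Op 6: write(P2, v0, 103). refcount(pp0)=3>1 -> COPY to pp5. 6 ppages; refcounts: pp0:2 pp1:1 pp2:3 pp3:1 pp4:1 pp5:1
Op 7: fork(P1) -> P3. 6 ppages; refcounts: pp0:3 pp1:1 pp2:4 pp3:1 pp4:2 pp5:1
Op 8: write(P2, v2, 160). refcount(pp2)=4>1 -> COPY to pp6. 7 ppages; refcounts: pp0:3 pp1:1 pp2:3 pp3:1 pp4:2 pp5:1 pp6:1
P0: v2 -> pp2 = 31
P1: v2 -> pp2 = 31
P2: v2 -> pp6 = 160
P3: v2 -> pp2 = 31

Answer: 31 31 160 31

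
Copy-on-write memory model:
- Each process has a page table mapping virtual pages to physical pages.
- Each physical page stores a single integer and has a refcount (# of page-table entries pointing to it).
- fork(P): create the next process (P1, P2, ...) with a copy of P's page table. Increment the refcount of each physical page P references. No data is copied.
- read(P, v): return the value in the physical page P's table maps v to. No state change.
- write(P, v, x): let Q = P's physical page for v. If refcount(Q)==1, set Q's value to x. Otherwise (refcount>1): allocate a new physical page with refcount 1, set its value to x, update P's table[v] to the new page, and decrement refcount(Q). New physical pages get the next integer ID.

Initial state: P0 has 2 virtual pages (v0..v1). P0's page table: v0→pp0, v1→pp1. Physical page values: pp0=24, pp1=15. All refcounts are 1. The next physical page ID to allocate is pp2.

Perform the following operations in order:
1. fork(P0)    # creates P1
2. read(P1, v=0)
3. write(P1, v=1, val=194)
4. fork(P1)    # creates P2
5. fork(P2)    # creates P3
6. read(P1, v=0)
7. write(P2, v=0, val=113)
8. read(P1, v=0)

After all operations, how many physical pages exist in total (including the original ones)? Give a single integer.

Op 1: fork(P0) -> P1. 2 ppages; refcounts: pp0:2 pp1:2
Op 2: read(P1, v0) -> 24. No state change.
Op 3: write(P1, v1, 194). refcount(pp1)=2>1 -> COPY to pp2. 3 ppages; refcounts: pp0:2 pp1:1 pp2:1
Op 4: fork(P1) -> P2. 3 ppages; refcounts: pp0:3 pp1:1 pp2:2
Op 5: fork(P2) -> P3. 3 ppages; refcounts: pp0:4 pp1:1 pp2:3
Op 6: read(P1, v0) -> 24. No state change.
Op 7: write(P2, v0, 113). refcount(pp0)=4>1 -> COPY to pp3. 4 ppages; refcounts: pp0:3 pp1:1 pp2:3 pp3:1
Op 8: read(P1, v0) -> 24. No state change.

Answer: 4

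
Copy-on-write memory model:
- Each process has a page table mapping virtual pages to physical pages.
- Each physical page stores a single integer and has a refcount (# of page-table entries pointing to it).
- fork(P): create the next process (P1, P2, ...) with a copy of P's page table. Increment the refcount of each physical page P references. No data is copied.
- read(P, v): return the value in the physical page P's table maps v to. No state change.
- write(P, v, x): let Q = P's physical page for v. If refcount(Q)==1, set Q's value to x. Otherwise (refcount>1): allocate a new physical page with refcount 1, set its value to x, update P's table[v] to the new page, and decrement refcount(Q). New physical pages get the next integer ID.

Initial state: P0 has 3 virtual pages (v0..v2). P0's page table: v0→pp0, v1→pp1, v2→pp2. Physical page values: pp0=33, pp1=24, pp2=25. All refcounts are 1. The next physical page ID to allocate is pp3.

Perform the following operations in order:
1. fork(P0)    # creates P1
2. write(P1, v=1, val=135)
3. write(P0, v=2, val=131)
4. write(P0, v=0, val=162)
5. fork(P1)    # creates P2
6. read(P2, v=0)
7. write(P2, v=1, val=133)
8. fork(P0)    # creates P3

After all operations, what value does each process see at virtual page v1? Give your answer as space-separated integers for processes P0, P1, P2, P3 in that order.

Op 1: fork(P0) -> P1. 3 ppages; refcounts: pp0:2 pp1:2 pp2:2
Op 2: write(P1, v1, 135). refcount(pp1)=2>1 -> COPY to pp3. 4 ppages; refcounts: pp0:2 pp1:1 pp2:2 pp3:1
Op 3: write(P0, v2, 131). refcount(pp2)=2>1 -> COPY to pp4. 5 ppages; refcounts: pp0:2 pp1:1 pp2:1 pp3:1 pp4:1
Op 4: write(P0, v0, 162). refcount(pp0)=2>1 -> COPY to pp5. 6 ppages; refcounts: pp0:1 pp1:1 pp2:1 pp3:1 pp4:1 pp5:1
Op 5: fork(P1) -> P2. 6 ppages; refcounts: pp0:2 pp1:1 pp2:2 pp3:2 pp4:1 pp5:1
Op 6: read(P2, v0) -> 33. No state change.
Op 7: write(P2, v1, 133). refcount(pp3)=2>1 -> COPY to pp6. 7 ppages; refcounts: pp0:2 pp1:1 pp2:2 pp3:1 pp4:1 pp5:1 pp6:1
Op 8: fork(P0) -> P3. 7 ppages; refcounts: pp0:2 pp1:2 pp2:2 pp3:1 pp4:2 pp5:2 pp6:1
P0: v1 -> pp1 = 24
P1: v1 -> pp3 = 135
P2: v1 -> pp6 = 133
P3: v1 -> pp1 = 24

Answer: 24 135 133 24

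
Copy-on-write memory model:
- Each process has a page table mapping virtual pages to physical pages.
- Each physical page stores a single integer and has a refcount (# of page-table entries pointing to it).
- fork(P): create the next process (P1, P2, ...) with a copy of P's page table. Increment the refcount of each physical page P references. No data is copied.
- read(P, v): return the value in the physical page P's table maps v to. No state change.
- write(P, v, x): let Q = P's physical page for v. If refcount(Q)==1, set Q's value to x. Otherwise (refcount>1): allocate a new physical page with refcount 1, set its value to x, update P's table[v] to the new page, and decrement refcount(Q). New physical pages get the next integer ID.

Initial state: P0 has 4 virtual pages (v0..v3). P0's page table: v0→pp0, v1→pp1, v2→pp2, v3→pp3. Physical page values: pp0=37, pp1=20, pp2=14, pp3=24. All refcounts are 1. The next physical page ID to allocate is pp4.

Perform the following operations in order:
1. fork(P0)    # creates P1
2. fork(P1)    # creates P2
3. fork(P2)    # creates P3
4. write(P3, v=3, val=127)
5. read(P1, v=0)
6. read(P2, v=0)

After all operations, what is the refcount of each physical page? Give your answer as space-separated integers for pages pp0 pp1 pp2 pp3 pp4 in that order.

Op 1: fork(P0) -> P1. 4 ppages; refcounts: pp0:2 pp1:2 pp2:2 pp3:2
Op 2: fork(P1) -> P2. 4 ppages; refcounts: pp0:3 pp1:3 pp2:3 pp3:3
Op 3: fork(P2) -> P3. 4 ppages; refcounts: pp0:4 pp1:4 pp2:4 pp3:4
Op 4: write(P3, v3, 127). refcount(pp3)=4>1 -> COPY to pp4. 5 ppages; refcounts: pp0:4 pp1:4 pp2:4 pp3:3 pp4:1
Op 5: read(P1, v0) -> 37. No state change.
Op 6: read(P2, v0) -> 37. No state change.

Answer: 4 4 4 3 1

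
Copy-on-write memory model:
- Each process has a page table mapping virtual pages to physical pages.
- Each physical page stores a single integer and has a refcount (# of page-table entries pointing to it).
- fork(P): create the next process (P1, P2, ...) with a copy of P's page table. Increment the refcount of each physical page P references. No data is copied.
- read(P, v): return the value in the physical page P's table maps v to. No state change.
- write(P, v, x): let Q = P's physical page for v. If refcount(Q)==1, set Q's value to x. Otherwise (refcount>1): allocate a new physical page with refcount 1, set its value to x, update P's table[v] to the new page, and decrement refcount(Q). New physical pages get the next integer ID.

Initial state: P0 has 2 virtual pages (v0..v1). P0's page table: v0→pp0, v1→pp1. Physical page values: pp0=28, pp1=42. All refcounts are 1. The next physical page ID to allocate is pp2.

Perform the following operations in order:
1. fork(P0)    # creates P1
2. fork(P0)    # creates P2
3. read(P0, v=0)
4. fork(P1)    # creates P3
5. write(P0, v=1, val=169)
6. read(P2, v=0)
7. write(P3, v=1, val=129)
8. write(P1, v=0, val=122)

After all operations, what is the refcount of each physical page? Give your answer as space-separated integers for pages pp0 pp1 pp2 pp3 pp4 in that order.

Answer: 3 2 1 1 1

Derivation:
Op 1: fork(P0) -> P1. 2 ppages; refcounts: pp0:2 pp1:2
Op 2: fork(P0) -> P2. 2 ppages; refcounts: pp0:3 pp1:3
Op 3: read(P0, v0) -> 28. No state change.
Op 4: fork(P1) -> P3. 2 ppages; refcounts: pp0:4 pp1:4
Op 5: write(P0, v1, 169). refcount(pp1)=4>1 -> COPY to pp2. 3 ppages; refcounts: pp0:4 pp1:3 pp2:1
Op 6: read(P2, v0) -> 28. No state change.
Op 7: write(P3, v1, 129). refcount(pp1)=3>1 -> COPY to pp3. 4 ppages; refcounts: pp0:4 pp1:2 pp2:1 pp3:1
Op 8: write(P1, v0, 122). refcount(pp0)=4>1 -> COPY to pp4. 5 ppages; refcounts: pp0:3 pp1:2 pp2:1 pp3:1 pp4:1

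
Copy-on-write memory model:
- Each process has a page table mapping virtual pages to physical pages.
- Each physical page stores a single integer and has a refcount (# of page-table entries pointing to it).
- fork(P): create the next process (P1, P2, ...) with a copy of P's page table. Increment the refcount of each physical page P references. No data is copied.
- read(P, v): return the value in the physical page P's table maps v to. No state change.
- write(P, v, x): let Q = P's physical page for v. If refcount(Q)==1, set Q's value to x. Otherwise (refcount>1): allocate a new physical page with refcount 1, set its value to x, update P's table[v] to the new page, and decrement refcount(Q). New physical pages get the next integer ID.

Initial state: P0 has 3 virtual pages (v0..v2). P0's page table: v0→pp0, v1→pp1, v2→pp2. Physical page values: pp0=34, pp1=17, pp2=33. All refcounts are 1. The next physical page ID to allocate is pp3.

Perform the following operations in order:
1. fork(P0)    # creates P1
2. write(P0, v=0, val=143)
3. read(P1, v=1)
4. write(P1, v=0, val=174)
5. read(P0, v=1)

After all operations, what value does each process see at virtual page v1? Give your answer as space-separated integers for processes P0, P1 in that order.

Op 1: fork(P0) -> P1. 3 ppages; refcounts: pp0:2 pp1:2 pp2:2
Op 2: write(P0, v0, 143). refcount(pp0)=2>1 -> COPY to pp3. 4 ppages; refcounts: pp0:1 pp1:2 pp2:2 pp3:1
Op 3: read(P1, v1) -> 17. No state change.
Op 4: write(P1, v0, 174). refcount(pp0)=1 -> write in place. 4 ppages; refcounts: pp0:1 pp1:2 pp2:2 pp3:1
Op 5: read(P0, v1) -> 17. No state change.
P0: v1 -> pp1 = 17
P1: v1 -> pp1 = 17

Answer: 17 17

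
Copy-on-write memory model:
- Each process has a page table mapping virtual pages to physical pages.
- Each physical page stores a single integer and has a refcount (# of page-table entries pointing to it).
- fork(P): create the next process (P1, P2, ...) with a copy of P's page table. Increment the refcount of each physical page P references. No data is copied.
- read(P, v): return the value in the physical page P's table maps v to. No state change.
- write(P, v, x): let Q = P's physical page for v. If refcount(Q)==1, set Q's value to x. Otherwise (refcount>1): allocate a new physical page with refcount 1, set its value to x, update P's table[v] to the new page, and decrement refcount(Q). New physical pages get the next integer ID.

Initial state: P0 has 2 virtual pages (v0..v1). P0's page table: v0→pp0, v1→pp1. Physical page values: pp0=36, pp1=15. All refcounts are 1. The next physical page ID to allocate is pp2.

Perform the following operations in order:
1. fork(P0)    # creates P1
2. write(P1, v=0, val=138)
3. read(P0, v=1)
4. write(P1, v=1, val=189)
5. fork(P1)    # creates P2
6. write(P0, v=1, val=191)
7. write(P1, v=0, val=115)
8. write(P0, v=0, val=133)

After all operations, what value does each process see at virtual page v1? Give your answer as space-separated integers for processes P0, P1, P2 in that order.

Answer: 191 189 189

Derivation:
Op 1: fork(P0) -> P1. 2 ppages; refcounts: pp0:2 pp1:2
Op 2: write(P1, v0, 138). refcount(pp0)=2>1 -> COPY to pp2. 3 ppages; refcounts: pp0:1 pp1:2 pp2:1
Op 3: read(P0, v1) -> 15. No state change.
Op 4: write(P1, v1, 189). refcount(pp1)=2>1 -> COPY to pp3. 4 ppages; refcounts: pp0:1 pp1:1 pp2:1 pp3:1
Op 5: fork(P1) -> P2. 4 ppages; refcounts: pp0:1 pp1:1 pp2:2 pp3:2
Op 6: write(P0, v1, 191). refcount(pp1)=1 -> write in place. 4 ppages; refcounts: pp0:1 pp1:1 pp2:2 pp3:2
Op 7: write(P1, v0, 115). refcount(pp2)=2>1 -> COPY to pp4. 5 ppages; refcounts: pp0:1 pp1:1 pp2:1 pp3:2 pp4:1
Op 8: write(P0, v0, 133). refcount(pp0)=1 -> write in place. 5 ppages; refcounts: pp0:1 pp1:1 pp2:1 pp3:2 pp4:1
P0: v1 -> pp1 = 191
P1: v1 -> pp3 = 189
P2: v1 -> pp3 = 189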